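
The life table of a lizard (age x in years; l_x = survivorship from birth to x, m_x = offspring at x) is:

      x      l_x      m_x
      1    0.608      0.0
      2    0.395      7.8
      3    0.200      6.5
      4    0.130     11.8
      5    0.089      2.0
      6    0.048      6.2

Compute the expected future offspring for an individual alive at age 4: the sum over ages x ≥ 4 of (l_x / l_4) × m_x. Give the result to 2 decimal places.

l_4 = 0.130. Conditional survival from age 4 to x is l_x / l_4.
  x=4: (0.130/0.130) × 11.8 = 11.8000
  x=5: (0.089/0.130) × 2.0 = 1.3692
  x=6: (0.048/0.130) × 6.2 = 2.2892
Sum = 11.8000 + 1.3692 + 2.2892 = 15.4585

15.46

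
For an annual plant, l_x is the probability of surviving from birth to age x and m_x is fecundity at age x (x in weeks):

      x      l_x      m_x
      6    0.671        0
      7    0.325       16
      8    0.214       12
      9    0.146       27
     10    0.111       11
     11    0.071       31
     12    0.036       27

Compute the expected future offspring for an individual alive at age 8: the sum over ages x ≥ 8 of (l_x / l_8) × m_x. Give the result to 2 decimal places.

l_8 = 0.214. Conditional survival from age 8 to x is l_x / l_8.
  x=8: (0.214/0.214) × 12 = 12.0000
  x=9: (0.146/0.214) × 27 = 18.4206
  x=10: (0.111/0.214) × 11 = 5.7056
  x=11: (0.071/0.214) × 31 = 10.2850
  x=12: (0.036/0.214) × 27 = 4.5421
Sum = 12.0000 + 18.4206 + 5.7056 + 10.2850 + 4.5421 = 50.9533

50.95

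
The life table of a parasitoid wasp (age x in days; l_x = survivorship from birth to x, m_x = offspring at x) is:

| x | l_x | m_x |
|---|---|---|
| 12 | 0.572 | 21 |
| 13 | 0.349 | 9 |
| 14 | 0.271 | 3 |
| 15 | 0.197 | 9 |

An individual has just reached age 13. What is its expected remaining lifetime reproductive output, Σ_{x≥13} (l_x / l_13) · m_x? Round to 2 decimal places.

16.41

l_13 = 0.349. Conditional survival from age 13 to x is l_x / l_13.
  x=13: (0.349/0.349) × 9 = 9.0000
  x=14: (0.271/0.349) × 3 = 2.3295
  x=15: (0.197/0.349) × 9 = 5.0802
Sum = 9.0000 + 2.3295 + 5.0802 = 16.4097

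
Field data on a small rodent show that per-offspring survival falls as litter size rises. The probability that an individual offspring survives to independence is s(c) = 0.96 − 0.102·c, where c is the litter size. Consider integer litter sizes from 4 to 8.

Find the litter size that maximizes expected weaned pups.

5

Expected weaned pups = c × s(c):
  c=4: 4 × 0.552 = 2.208
  c=5: 5 × 0.450 = 2.250
  c=6: 6 × 0.348 = 2.088
  c=7: 7 × 0.246 = 1.722
  c=8: 8 × 0.144 = 1.152
Maximum at c = 5 (2.250 weaned pups).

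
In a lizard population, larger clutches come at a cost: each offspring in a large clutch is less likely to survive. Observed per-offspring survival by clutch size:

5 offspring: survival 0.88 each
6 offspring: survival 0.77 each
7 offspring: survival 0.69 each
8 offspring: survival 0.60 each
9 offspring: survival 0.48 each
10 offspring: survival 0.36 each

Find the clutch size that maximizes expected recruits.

7

Expected recruits = c × s(c):
  c=5: 5 × 0.88 = 4.400
  c=6: 6 × 0.77 = 4.620
  c=7: 7 × 0.69 = 4.830
  c=8: 8 × 0.60 = 4.800
  c=9: 9 × 0.48 = 4.320
  c=10: 10 × 0.36 = 3.600
Maximum at c = 7 (4.830 recruits).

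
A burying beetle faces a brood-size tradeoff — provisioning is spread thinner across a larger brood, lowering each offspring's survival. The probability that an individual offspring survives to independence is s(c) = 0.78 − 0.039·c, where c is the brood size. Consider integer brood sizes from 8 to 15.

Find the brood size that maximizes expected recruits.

10

Expected recruits = c × s(c):
  c=8: 8 × 0.468 = 3.744
  c=9: 9 × 0.429 = 3.861
  c=10: 10 × 0.390 = 3.900
  c=11: 11 × 0.351 = 3.861
  c=12: 12 × 0.312 = 3.744
  c=13: 13 × 0.273 = 3.549
  c=14: 14 × 0.234 = 3.276
  c=15: 15 × 0.195 = 2.925
Maximum at c = 10 (3.900 recruits).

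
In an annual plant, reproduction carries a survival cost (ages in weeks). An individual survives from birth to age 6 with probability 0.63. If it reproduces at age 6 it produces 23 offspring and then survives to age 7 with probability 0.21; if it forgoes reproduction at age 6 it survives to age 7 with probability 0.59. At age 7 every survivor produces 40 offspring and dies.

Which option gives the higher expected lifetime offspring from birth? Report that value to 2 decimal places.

breed at age 6: R₀ = 0.63 × (23 + 0.21 × 40) = 0.63 × 31.4000 = 19.7820
delay to age 7: R₀ = 0.63 × (0.59 × 40) = 0.63 × 23.6000 = 14.8680
Higher: breed at age 6 (19.7820).

19.78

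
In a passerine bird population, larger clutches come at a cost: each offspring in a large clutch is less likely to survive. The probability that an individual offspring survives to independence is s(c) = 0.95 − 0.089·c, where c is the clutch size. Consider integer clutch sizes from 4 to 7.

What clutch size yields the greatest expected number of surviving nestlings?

Expected surviving nestlings = c × s(c):
  c=4: 4 × 0.594 = 2.376
  c=5: 5 × 0.505 = 2.525
  c=6: 6 × 0.416 = 2.496
  c=7: 7 × 0.327 = 2.289
Maximum at c = 5 (2.525 surviving nestlings).

5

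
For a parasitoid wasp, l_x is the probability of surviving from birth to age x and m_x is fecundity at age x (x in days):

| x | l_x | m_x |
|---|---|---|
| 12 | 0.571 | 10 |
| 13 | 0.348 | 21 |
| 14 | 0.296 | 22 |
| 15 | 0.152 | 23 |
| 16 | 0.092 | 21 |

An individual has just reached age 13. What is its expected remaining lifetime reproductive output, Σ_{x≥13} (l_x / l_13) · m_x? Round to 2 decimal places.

l_13 = 0.348. Conditional survival from age 13 to x is l_x / l_13.
  x=13: (0.348/0.348) × 21 = 21.0000
  x=14: (0.296/0.348) × 22 = 18.7126
  x=15: (0.152/0.348) × 23 = 10.0460
  x=16: (0.092/0.348) × 21 = 5.5517
Sum = 21.0000 + 18.7126 + 10.0460 + 5.5517 = 55.3103

55.31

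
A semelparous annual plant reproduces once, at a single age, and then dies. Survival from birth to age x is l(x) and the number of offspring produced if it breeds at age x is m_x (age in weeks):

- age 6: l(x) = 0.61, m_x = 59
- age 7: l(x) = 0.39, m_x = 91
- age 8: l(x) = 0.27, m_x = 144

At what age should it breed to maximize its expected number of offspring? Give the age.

8

Expected offspring if breeding at age x = l(x) × m_x:
  age 6: 0.61 × 59 = 35.990
  age 7: 0.39 × 91 = 35.490
  age 8: 0.27 × 144 = 38.880
Maximum at age 8 (38.880).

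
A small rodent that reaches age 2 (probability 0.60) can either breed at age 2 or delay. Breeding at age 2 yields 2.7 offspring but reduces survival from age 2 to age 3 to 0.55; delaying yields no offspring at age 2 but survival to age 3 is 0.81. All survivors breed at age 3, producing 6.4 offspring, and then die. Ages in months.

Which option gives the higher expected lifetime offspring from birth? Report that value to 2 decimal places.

breed at age 2: R₀ = 0.60 × (2.7 + 0.55 × 6.4) = 0.60 × 6.2200 = 3.7320
delay to age 3: R₀ = 0.60 × (0.81 × 6.4) = 0.60 × 5.1840 = 3.1104
Higher: breed at age 2 (3.7320).

3.73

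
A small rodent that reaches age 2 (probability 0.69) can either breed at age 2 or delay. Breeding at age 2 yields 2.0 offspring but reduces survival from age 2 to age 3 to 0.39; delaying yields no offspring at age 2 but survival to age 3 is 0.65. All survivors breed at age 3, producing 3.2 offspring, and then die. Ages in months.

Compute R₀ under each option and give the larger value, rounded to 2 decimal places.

2.24

breed at age 2: R₀ = 0.69 × (2.0 + 0.39 × 3.2) = 0.69 × 3.2480 = 2.2411
delay to age 3: R₀ = 0.69 × (0.65 × 3.2) = 0.69 × 2.0800 = 1.4352
Higher: breed at age 2 (2.2411).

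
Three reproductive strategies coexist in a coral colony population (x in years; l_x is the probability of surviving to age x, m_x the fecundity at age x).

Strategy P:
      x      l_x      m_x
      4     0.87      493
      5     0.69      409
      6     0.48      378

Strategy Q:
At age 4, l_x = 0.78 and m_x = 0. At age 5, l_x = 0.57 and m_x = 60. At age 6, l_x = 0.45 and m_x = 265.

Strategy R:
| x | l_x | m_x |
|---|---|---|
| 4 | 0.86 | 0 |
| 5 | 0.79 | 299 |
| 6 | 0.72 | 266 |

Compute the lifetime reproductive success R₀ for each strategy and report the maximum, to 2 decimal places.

892.56

Strategy P: R₀ = 0.87×493 + 0.69×409 + 0.48×378 = 892.5600
Strategy Q: R₀ = 0.78×0 + 0.57×60 + 0.45×265 = 153.4500
Strategy R: R₀ = 0.86×0 + 0.79×299 + 0.72×266 = 427.7300
Highest R₀: strategy P with 892.5600.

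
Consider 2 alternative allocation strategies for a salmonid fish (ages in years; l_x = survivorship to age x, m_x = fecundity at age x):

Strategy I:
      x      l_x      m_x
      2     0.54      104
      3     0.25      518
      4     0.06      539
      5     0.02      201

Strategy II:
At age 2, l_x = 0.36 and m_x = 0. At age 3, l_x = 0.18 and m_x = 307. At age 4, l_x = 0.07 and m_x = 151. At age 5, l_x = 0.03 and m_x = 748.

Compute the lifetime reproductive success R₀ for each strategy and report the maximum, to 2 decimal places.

222.02

Strategy I: R₀ = 0.54×104 + 0.25×518 + 0.06×539 + 0.02×201 = 222.0200
Strategy II: R₀ = 0.36×0 + 0.18×307 + 0.07×151 + 0.03×748 = 88.2700
Highest R₀: strategy I with 222.0200.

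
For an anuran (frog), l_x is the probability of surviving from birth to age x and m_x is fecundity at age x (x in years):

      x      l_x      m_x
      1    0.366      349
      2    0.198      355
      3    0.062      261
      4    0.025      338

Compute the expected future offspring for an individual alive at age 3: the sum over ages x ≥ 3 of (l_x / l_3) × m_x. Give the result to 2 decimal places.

397.29

l_3 = 0.062. Conditional survival from age 3 to x is l_x / l_3.
  x=3: (0.062/0.062) × 261 = 261.0000
  x=4: (0.025/0.062) × 338 = 136.2903
Sum = 261.0000 + 136.2903 = 397.2903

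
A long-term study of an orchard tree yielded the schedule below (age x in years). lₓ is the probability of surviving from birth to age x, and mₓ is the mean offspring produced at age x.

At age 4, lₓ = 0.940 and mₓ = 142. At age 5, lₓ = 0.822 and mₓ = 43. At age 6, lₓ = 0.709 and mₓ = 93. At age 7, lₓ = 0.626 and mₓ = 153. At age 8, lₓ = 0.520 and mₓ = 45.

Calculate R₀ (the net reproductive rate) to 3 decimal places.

353.941

R₀ = Σ lₓ mₓ:
  age 4: 0.940 × 142 = 133.4800
  age 5: 0.822 × 43 = 35.3460
  age 6: 0.709 × 93 = 65.9370
  age 7: 0.626 × 153 = 95.7780
  age 8: 0.520 × 45 = 23.4000
R₀ = 133.4800 + 35.3460 + 65.9370 + 95.7780 + 23.4000 = 353.9410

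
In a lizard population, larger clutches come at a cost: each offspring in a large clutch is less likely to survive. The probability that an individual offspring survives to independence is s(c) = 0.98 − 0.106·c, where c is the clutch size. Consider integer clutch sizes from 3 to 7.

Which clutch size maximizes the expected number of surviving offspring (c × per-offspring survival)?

5

Expected surviving offspring = c × s(c):
  c=3: 3 × 0.662 = 1.986
  c=4: 4 × 0.556 = 2.224
  c=5: 5 × 0.450 = 2.250
  c=6: 6 × 0.344 = 2.064
  c=7: 7 × 0.238 = 1.666
Maximum at c = 5 (2.250 surviving offspring).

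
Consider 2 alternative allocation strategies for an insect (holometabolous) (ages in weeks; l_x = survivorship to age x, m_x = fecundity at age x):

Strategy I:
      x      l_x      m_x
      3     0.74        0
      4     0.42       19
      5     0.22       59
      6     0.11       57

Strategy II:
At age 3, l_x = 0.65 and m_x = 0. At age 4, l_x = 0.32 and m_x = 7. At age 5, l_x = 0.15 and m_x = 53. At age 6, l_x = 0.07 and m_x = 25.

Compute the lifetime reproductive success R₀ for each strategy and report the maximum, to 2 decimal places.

27.23

Strategy I: R₀ = 0.74×0 + 0.42×19 + 0.22×59 + 0.11×57 = 27.2300
Strategy II: R₀ = 0.65×0 + 0.32×7 + 0.15×53 + 0.07×25 = 11.9400
Highest R₀: strategy I with 27.2300.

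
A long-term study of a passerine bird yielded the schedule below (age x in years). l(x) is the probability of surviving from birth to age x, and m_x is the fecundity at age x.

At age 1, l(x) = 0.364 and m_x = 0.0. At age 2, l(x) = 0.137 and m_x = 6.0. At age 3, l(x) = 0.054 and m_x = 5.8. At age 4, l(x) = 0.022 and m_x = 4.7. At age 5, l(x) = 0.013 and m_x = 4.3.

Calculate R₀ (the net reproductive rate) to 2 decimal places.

1.29

R₀ = Σ l(x) m_x:
  age 1: 0.364 × 0.0 = 0.0000
  age 2: 0.137 × 6.0 = 0.8220
  age 3: 0.054 × 5.8 = 0.3132
  age 4: 0.022 × 4.7 = 0.1034
  age 5: 0.013 × 4.3 = 0.0559
R₀ = 0.0000 + 0.8220 + 0.3132 + 0.1034 + 0.0559 = 1.2945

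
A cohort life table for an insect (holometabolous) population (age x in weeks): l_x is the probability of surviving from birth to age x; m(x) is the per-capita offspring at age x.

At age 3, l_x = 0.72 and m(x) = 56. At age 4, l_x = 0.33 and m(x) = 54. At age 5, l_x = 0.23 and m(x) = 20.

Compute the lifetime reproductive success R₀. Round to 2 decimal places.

R₀ = Σ l_x m(x):
  age 3: 0.72 × 56 = 40.3200
  age 4: 0.33 × 54 = 17.8200
  age 5: 0.23 × 20 = 4.6000
R₀ = 40.3200 + 17.8200 + 4.6000 = 62.7400

62.74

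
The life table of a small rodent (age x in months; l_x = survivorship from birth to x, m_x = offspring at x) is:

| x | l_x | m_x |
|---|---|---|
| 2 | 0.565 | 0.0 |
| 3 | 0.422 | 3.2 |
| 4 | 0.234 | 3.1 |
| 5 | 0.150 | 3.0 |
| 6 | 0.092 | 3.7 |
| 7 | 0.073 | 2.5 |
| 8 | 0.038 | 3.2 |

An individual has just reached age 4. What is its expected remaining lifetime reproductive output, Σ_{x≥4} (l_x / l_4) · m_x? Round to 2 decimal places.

7.78

l_4 = 0.234. Conditional survival from age 4 to x is l_x / l_4.
  x=4: (0.234/0.234) × 3.1 = 3.1000
  x=5: (0.150/0.234) × 3.0 = 1.9231
  x=6: (0.092/0.234) × 3.7 = 1.4547
  x=7: (0.073/0.234) × 2.5 = 0.7799
  x=8: (0.038/0.234) × 3.2 = 0.5197
Sum = 3.1000 + 1.9231 + 1.4547 + 0.7799 + 0.5197 = 7.7774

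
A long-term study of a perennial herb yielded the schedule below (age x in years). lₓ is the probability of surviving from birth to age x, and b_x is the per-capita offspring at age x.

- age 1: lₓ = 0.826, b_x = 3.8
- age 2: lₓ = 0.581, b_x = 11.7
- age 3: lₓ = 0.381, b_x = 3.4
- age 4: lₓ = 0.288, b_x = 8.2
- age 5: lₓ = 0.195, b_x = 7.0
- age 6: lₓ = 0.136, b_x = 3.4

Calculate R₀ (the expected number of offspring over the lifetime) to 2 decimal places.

15.42

R₀ = Σ lₓ b_x:
  age 1: 0.826 × 3.8 = 3.1388
  age 2: 0.581 × 11.7 = 6.7977
  age 3: 0.381 × 3.4 = 1.2954
  age 4: 0.288 × 8.2 = 2.3616
  age 5: 0.195 × 7.0 = 1.3650
  age 6: 0.136 × 3.4 = 0.4624
R₀ = 3.1388 + 6.7977 + 1.2954 + 2.3616 + 1.3650 + 0.4624 = 15.4209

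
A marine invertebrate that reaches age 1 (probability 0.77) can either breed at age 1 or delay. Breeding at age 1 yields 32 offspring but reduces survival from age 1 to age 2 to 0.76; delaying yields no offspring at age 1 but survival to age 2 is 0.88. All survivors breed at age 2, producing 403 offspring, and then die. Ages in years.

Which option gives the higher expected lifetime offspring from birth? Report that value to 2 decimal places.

breed at age 1: R₀ = 0.77 × (32 + 0.76 × 403) = 0.77 × 338.2800 = 260.4756
delay to age 2: R₀ = 0.77 × (0.88 × 403) = 0.77 × 354.6400 = 273.0728
Higher: delay to age 2 (273.0728).

273.07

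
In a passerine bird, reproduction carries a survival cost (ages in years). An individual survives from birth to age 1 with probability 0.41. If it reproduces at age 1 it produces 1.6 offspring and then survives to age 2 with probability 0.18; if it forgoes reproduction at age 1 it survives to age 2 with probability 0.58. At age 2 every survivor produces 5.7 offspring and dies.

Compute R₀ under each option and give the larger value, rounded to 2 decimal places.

1.36

breed at age 1: R₀ = 0.41 × (1.6 + 0.18 × 5.7) = 0.41 × 2.6260 = 1.0767
delay to age 2: R₀ = 0.41 × (0.58 × 5.7) = 0.41 × 3.3060 = 1.3555
Higher: delay to age 2 (1.3555).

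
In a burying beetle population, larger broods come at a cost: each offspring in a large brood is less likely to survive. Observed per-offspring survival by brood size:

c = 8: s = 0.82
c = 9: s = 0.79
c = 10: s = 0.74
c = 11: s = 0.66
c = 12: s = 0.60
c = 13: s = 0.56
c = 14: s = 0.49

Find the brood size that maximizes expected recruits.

10

Expected recruits = c × s(c):
  c=8: 8 × 0.82 = 6.560
  c=9: 9 × 0.79 = 7.110
  c=10: 10 × 0.74 = 7.400
  c=11: 11 × 0.66 = 7.260
  c=12: 12 × 0.60 = 7.200
  c=13: 13 × 0.56 = 7.280
  c=14: 14 × 0.49 = 6.860
Maximum at c = 10 (7.400 recruits).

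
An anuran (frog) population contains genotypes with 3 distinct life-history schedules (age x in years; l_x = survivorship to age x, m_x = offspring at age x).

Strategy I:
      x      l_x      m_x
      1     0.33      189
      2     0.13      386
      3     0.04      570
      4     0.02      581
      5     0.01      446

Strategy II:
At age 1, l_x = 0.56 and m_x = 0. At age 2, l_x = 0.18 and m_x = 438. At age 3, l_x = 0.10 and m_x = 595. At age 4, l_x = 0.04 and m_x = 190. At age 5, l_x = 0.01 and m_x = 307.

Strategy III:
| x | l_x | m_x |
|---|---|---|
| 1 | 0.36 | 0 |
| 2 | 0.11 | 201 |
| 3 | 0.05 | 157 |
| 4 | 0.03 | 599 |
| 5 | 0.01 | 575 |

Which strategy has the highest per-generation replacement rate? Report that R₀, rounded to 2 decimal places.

Strategy I: R₀ = 0.33×189 + 0.13×386 + 0.04×570 + 0.02×581 + 0.01×446 = 151.4300
Strategy II: R₀ = 0.56×0 + 0.18×438 + 0.10×595 + 0.04×190 + 0.01×307 = 149.0100
Strategy III: R₀ = 0.36×0 + 0.11×201 + 0.05×157 + 0.03×599 + 0.01×575 = 53.6800
Highest R₀: strategy I with 151.4300.

151.43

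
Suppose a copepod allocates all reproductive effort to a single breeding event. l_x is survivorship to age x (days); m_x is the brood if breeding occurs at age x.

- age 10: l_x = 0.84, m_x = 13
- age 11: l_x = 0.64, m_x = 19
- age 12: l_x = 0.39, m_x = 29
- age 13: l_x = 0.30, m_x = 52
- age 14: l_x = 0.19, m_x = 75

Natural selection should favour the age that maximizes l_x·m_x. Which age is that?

Expected offspring if breeding at age x = l_x × m_x:
  age 10: 0.84 × 13 = 10.920
  age 11: 0.64 × 19 = 12.160
  age 12: 0.39 × 29 = 11.310
  age 13: 0.30 × 52 = 15.600
  age 14: 0.19 × 75 = 14.250
Maximum at age 13 (15.600).

13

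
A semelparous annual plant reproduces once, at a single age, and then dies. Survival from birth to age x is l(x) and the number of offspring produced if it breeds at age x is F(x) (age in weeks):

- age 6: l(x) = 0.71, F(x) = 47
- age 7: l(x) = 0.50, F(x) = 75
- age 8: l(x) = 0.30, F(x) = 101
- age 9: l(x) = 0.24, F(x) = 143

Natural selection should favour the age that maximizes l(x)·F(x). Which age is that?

7

Expected offspring if breeding at age x = l(x) × F(x):
  age 6: 0.71 × 47 = 33.370
  age 7: 0.50 × 75 = 37.500
  age 8: 0.30 × 101 = 30.300
  age 9: 0.24 × 143 = 34.320
Maximum at age 7 (37.500).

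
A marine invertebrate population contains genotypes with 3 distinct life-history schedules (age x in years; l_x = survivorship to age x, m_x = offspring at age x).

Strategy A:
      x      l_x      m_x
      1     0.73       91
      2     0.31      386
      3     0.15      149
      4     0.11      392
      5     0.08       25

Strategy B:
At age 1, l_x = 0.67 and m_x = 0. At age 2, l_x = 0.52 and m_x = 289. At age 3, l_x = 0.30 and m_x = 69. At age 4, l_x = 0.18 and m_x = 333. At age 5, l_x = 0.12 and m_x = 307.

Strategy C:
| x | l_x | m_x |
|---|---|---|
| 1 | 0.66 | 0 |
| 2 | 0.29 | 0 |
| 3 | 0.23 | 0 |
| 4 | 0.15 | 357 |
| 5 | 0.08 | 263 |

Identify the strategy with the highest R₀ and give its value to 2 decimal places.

Strategy A: R₀ = 0.73×91 + 0.31×386 + 0.15×149 + 0.11×392 + 0.08×25 = 253.5600
Strategy B: R₀ = 0.67×0 + 0.52×289 + 0.30×69 + 0.18×333 + 0.12×307 = 267.7600
Strategy C: R₀ = 0.66×0 + 0.29×0 + 0.23×0 + 0.15×357 + 0.08×263 = 74.5900
Highest R₀: strategy B with 267.7600.

267.76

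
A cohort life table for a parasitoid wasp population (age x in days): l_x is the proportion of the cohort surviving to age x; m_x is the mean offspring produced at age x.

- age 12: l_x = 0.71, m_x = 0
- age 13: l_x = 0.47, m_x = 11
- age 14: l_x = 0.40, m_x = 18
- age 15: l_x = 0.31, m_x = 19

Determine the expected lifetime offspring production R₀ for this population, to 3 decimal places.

R₀ = Σ l_x m_x:
  age 12: 0.71 × 0 = 0.0000
  age 13: 0.47 × 11 = 5.1700
  age 14: 0.40 × 18 = 7.2000
  age 15: 0.31 × 19 = 5.8900
R₀ = 0.0000 + 5.1700 + 7.2000 + 5.8900 = 18.2600

18.260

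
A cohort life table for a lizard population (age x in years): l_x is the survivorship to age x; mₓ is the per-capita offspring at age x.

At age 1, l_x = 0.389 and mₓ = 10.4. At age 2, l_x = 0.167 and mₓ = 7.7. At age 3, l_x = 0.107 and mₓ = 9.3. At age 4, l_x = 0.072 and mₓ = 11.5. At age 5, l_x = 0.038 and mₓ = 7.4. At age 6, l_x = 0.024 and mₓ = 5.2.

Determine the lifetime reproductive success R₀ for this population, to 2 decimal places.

R₀ = Σ l_x mₓ:
  age 1: 0.389 × 10.4 = 4.0456
  age 2: 0.167 × 7.7 = 1.2859
  age 3: 0.107 × 9.3 = 0.9951
  age 4: 0.072 × 11.5 = 0.8280
  age 5: 0.038 × 7.4 = 0.2812
  age 6: 0.024 × 5.2 = 0.1248
R₀ = 4.0456 + 1.2859 + 0.9951 + 0.8280 + 0.2812 + 0.1248 = 7.5606

7.56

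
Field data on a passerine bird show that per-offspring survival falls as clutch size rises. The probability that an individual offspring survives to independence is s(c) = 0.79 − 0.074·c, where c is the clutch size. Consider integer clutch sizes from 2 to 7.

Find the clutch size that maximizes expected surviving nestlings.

Expected surviving nestlings = c × s(c):
  c=2: 2 × 0.642 = 1.284
  c=3: 3 × 0.568 = 1.704
  c=4: 4 × 0.494 = 1.976
  c=5: 5 × 0.420 = 2.100
  c=6: 6 × 0.346 = 2.076
  c=7: 7 × 0.272 = 1.904
Maximum at c = 5 (2.100 surviving nestlings).

5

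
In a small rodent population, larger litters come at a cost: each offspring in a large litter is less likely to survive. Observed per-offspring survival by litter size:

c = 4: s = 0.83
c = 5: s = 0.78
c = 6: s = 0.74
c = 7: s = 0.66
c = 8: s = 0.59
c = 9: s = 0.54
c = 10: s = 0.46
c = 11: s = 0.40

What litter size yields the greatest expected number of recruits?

Expected recruits = c × s(c):
  c=4: 4 × 0.83 = 3.320
  c=5: 5 × 0.78 = 3.900
  c=6: 6 × 0.74 = 4.440
  c=7: 7 × 0.66 = 4.620
  c=8: 8 × 0.59 = 4.720
  c=9: 9 × 0.54 = 4.860
  c=10: 10 × 0.46 = 4.600
  c=11: 11 × 0.40 = 4.400
Maximum at c = 9 (4.860 recruits).

9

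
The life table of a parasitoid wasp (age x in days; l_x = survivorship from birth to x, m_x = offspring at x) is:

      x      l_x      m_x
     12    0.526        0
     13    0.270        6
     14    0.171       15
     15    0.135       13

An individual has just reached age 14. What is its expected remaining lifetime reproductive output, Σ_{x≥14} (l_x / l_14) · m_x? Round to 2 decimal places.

l_14 = 0.171. Conditional survival from age 14 to x is l_x / l_14.
  x=14: (0.171/0.171) × 15 = 15.0000
  x=15: (0.135/0.171) × 13 = 10.2632
Sum = 15.0000 + 10.2632 = 25.2632

25.26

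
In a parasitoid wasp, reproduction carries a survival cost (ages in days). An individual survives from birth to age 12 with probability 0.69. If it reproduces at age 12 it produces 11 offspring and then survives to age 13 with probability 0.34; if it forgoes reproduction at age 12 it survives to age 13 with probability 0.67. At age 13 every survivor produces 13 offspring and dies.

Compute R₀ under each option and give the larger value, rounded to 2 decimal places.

10.64

breed at age 12: R₀ = 0.69 × (11 + 0.34 × 13) = 0.69 × 15.4200 = 10.6398
delay to age 13: R₀ = 0.69 × (0.67 × 13) = 0.69 × 8.7100 = 6.0099
Higher: breed at age 12 (10.6398).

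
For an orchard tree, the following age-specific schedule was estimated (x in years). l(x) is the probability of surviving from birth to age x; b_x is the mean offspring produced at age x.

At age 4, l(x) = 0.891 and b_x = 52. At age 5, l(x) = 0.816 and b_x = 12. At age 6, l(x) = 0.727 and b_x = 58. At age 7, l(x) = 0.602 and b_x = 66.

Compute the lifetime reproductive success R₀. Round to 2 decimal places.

R₀ = Σ l(x) b_x:
  age 4: 0.891 × 52 = 46.3320
  age 5: 0.816 × 12 = 9.7920
  age 6: 0.727 × 58 = 42.1660
  age 7: 0.602 × 66 = 39.7320
R₀ = 46.3320 + 9.7920 + 42.1660 + 39.7320 = 138.0220

138.02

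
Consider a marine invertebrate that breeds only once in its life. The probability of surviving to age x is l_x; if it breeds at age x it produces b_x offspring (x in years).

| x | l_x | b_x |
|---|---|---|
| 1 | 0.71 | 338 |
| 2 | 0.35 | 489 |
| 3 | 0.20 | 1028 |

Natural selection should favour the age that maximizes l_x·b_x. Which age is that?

1

Expected offspring if breeding at age x = l_x × b_x:
  age 1: 0.71 × 338 = 239.980
  age 2: 0.35 × 489 = 171.150
  age 3: 0.20 × 1028 = 205.600
Maximum at age 1 (239.980).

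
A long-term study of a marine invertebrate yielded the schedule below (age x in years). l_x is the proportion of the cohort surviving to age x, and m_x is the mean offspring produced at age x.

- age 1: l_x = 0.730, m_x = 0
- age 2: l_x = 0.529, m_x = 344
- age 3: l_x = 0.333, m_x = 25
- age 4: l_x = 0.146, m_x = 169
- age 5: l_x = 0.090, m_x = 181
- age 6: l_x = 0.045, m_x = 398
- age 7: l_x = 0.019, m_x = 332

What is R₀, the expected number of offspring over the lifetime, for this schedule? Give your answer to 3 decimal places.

R₀ = Σ l_x m_x:
  age 1: 0.730 × 0 = 0.0000
  age 2: 0.529 × 344 = 181.9760
  age 3: 0.333 × 25 = 8.3250
  age 4: 0.146 × 169 = 24.6740
  age 5: 0.090 × 181 = 16.2900
  age 6: 0.045 × 398 = 17.9100
  age 7: 0.019 × 332 = 6.3080
R₀ = 0.0000 + 181.9760 + 8.3250 + 24.6740 + 16.2900 + 17.9100 + 6.3080 = 255.4830

255.483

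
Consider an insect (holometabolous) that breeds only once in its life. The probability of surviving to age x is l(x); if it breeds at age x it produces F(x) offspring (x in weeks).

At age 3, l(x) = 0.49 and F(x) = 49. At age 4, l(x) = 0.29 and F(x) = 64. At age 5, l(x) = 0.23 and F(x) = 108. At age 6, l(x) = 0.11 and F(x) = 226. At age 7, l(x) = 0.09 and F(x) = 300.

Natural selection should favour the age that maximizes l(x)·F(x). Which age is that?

7

Expected offspring if breeding at age x = l(x) × F(x):
  age 3: 0.49 × 49 = 24.010
  age 4: 0.29 × 64 = 18.560
  age 5: 0.23 × 108 = 24.840
  age 6: 0.11 × 226 = 24.860
  age 7: 0.09 × 300 = 27.000
Maximum at age 7 (27.000).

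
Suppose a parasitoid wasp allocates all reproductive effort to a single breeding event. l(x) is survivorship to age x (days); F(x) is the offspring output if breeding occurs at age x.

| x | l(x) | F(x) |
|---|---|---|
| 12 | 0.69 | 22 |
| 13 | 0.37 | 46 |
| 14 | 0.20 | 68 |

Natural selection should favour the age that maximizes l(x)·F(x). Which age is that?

13

Expected offspring if breeding at age x = l(x) × F(x):
  age 12: 0.69 × 22 = 15.180
  age 13: 0.37 × 46 = 17.020
  age 14: 0.20 × 68 = 13.600
Maximum at age 13 (17.020).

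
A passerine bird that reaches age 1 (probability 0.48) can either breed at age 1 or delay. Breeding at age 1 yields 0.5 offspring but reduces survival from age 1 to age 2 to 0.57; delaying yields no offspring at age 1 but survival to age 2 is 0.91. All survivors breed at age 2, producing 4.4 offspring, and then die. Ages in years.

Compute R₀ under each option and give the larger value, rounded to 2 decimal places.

1.92

breed at age 1: R₀ = 0.48 × (0.5 + 0.57 × 4.4) = 0.48 × 3.0080 = 1.4438
delay to age 2: R₀ = 0.48 × (0.91 × 4.4) = 0.48 × 4.0040 = 1.9219
Higher: delay to age 2 (1.9219).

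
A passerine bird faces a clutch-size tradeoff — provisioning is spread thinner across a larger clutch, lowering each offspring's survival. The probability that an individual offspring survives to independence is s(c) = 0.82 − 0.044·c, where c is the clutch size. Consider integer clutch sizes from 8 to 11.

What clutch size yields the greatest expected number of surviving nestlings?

Expected surviving nestlings = c × s(c):
  c=8: 8 × 0.468 = 3.744
  c=9: 9 × 0.424 = 3.816
  c=10: 10 × 0.380 = 3.800
  c=11: 11 × 0.336 = 3.696
Maximum at c = 9 (3.816 surviving nestlings).

9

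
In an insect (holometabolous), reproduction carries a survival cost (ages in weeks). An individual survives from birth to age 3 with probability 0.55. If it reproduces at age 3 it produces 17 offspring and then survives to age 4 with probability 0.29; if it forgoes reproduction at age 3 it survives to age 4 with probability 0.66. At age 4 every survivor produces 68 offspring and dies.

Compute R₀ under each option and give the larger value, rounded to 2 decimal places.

breed at age 3: R₀ = 0.55 × (17 + 0.29 × 68) = 0.55 × 36.7200 = 20.1960
delay to age 4: R₀ = 0.55 × (0.66 × 68) = 0.55 × 44.8800 = 24.6840
Higher: delay to age 4 (24.6840).

24.68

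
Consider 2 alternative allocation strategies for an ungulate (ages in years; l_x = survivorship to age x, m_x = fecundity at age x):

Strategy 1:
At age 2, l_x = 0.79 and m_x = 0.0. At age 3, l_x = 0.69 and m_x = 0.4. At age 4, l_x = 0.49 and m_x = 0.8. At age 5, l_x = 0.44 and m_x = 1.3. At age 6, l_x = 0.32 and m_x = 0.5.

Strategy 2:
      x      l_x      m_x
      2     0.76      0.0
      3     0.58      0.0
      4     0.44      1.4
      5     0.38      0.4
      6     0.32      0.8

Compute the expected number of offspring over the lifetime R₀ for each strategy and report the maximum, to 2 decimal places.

1.40

Strategy 1: R₀ = 0.79×0.0 + 0.69×0.4 + 0.49×0.8 + 0.44×1.3 + 0.32×0.5 = 1.4000
Strategy 2: R₀ = 0.76×0.0 + 0.58×0.0 + 0.44×1.4 + 0.38×0.4 + 0.32×0.8 = 1.0240
Highest R₀: strategy 1 with 1.4000.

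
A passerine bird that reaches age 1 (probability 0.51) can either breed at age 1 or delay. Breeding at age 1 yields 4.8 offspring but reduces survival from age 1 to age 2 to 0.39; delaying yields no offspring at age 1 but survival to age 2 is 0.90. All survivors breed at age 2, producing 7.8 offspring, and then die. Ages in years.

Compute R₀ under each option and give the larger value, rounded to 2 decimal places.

4.00

breed at age 1: R₀ = 0.51 × (4.8 + 0.39 × 7.8) = 0.51 × 7.8420 = 3.9994
delay to age 2: R₀ = 0.51 × (0.90 × 7.8) = 0.51 × 7.0200 = 3.5802
Higher: breed at age 1 (3.9994).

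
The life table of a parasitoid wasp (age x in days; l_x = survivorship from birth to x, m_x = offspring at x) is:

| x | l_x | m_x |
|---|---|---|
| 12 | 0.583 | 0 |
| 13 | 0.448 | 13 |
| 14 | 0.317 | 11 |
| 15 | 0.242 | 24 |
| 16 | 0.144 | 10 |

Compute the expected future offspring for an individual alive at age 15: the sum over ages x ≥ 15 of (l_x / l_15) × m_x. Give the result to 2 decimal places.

l_15 = 0.242. Conditional survival from age 15 to x is l_x / l_15.
  x=15: (0.242/0.242) × 24 = 24.0000
  x=16: (0.144/0.242) × 10 = 5.9504
Sum = 24.0000 + 5.9504 = 29.9504

29.95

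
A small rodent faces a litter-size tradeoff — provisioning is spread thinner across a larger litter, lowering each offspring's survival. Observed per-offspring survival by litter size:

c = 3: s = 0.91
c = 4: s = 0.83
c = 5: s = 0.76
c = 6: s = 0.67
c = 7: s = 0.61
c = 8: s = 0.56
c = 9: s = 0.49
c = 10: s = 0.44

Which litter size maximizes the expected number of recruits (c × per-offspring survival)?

Expected recruits = c × s(c):
  c=3: 3 × 0.91 = 2.730
  c=4: 4 × 0.83 = 3.320
  c=5: 5 × 0.76 = 3.800
  c=6: 6 × 0.67 = 4.020
  c=7: 7 × 0.61 = 4.270
  c=8: 8 × 0.56 = 4.480
  c=9: 9 × 0.49 = 4.410
  c=10: 10 × 0.44 = 4.400
Maximum at c = 8 (4.480 recruits).

8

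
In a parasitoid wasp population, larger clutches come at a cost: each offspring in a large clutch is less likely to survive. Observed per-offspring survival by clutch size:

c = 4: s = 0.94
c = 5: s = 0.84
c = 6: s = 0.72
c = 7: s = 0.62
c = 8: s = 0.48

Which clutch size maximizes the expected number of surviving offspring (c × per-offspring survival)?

Expected surviving offspring = c × s(c):
  c=4: 4 × 0.94 = 3.760
  c=5: 5 × 0.84 = 4.200
  c=6: 6 × 0.72 = 4.320
  c=7: 7 × 0.62 = 4.340
  c=8: 8 × 0.48 = 3.840
Maximum at c = 7 (4.340 surviving offspring).

7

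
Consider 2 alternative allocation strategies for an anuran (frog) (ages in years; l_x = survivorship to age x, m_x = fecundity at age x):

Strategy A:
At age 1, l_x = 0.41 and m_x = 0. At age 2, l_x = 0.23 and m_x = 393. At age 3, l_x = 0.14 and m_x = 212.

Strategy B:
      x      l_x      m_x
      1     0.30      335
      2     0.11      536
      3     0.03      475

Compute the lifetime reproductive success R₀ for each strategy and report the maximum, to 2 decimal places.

Strategy A: R₀ = 0.41×0 + 0.23×393 + 0.14×212 = 120.0700
Strategy B: R₀ = 0.30×335 + 0.11×536 + 0.03×475 = 173.7100
Highest R₀: strategy B with 173.7100.

173.71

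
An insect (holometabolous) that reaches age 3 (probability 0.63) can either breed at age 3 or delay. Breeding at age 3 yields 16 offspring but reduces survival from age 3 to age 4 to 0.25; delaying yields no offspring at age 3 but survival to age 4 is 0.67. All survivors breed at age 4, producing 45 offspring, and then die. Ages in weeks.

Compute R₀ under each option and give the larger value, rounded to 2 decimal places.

18.99

breed at age 3: R₀ = 0.63 × (16 + 0.25 × 45) = 0.63 × 27.2500 = 17.1675
delay to age 4: R₀ = 0.63 × (0.67 × 45) = 0.63 × 30.1500 = 18.9945
Higher: delay to age 4 (18.9945).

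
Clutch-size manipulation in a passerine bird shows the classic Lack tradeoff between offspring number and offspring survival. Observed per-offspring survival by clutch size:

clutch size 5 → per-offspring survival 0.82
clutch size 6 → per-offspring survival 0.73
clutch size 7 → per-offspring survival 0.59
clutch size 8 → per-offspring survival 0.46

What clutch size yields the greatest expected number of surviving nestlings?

6

Expected surviving nestlings = c × s(c):
  c=5: 5 × 0.82 = 4.100
  c=6: 6 × 0.73 = 4.380
  c=7: 7 × 0.59 = 4.130
  c=8: 8 × 0.46 = 3.680
Maximum at c = 6 (4.380 surviving nestlings).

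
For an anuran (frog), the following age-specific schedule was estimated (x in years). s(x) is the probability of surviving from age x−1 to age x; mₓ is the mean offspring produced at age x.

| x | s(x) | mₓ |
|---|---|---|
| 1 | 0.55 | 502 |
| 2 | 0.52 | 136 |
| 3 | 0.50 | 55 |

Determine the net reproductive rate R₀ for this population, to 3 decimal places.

Survivorship from birth: l_x = s_1·s_2·…·s_x.
  l_1 = 0.55000
  l_2 = 0.28600
  l_3 = 0.14300
R₀ = Σ l_x mₓ:
  age 1: 0.55000 × 502 = 276.1000
  age 2: 0.28600 × 136 = 38.8960
  age 3: 0.14300 × 55 = 7.8650
R₀ = 276.1000 + 38.8960 + 7.8650 = 322.8610

322.861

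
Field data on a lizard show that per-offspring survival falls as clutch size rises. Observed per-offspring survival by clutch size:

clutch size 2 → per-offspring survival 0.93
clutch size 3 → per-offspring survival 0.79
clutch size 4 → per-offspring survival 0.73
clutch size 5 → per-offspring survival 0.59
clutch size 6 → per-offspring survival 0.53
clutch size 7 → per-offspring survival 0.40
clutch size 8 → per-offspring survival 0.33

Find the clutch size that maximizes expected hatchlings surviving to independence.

Expected hatchlings surviving to independence = c × s(c):
  c=2: 2 × 0.93 = 1.860
  c=3: 3 × 0.79 = 2.370
  c=4: 4 × 0.73 = 2.920
  c=5: 5 × 0.59 = 2.950
  c=6: 6 × 0.53 = 3.180
  c=7: 7 × 0.40 = 2.800
  c=8: 8 × 0.33 = 2.640
Maximum at c = 6 (3.180 hatchlings surviving to independence).

6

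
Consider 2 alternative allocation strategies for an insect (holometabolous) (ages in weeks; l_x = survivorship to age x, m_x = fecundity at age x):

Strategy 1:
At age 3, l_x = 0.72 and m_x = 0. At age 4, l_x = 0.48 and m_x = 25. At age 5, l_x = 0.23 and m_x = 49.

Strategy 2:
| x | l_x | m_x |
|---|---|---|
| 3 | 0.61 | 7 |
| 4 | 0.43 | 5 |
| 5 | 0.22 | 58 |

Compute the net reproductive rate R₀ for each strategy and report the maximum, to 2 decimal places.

Strategy 1: R₀ = 0.72×0 + 0.48×25 + 0.23×49 = 23.2700
Strategy 2: R₀ = 0.61×7 + 0.43×5 + 0.22×58 = 19.1800
Highest R₀: strategy 1 with 23.2700.

23.27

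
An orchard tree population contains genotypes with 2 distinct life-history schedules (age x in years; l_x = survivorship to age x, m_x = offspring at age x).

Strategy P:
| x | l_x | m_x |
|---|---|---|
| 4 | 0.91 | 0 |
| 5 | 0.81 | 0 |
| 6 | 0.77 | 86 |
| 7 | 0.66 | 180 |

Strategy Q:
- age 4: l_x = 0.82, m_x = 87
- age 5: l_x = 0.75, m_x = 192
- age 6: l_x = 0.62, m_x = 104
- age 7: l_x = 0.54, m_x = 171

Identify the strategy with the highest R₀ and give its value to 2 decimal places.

372.16

Strategy P: R₀ = 0.91×0 + 0.81×0 + 0.77×86 + 0.66×180 = 185.0200
Strategy Q: R₀ = 0.82×87 + 0.75×192 + 0.62×104 + 0.54×171 = 372.1600
Highest R₀: strategy Q with 372.1600.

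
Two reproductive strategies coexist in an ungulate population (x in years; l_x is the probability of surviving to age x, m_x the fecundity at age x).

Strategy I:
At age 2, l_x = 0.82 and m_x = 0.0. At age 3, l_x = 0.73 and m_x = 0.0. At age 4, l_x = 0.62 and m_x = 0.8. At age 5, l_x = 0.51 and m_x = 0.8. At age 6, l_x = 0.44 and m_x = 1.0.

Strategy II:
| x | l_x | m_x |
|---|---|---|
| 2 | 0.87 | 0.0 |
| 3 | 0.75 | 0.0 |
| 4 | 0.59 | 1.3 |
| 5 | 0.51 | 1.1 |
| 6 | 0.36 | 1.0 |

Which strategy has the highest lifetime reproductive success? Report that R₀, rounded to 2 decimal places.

1.69

Strategy I: R₀ = 0.82×0.0 + 0.73×0.0 + 0.62×0.8 + 0.51×0.8 + 0.44×1.0 = 1.3440
Strategy II: R₀ = 0.87×0.0 + 0.75×0.0 + 0.59×1.3 + 0.51×1.1 + 0.36×1.0 = 1.6880
Highest R₀: strategy II with 1.6880.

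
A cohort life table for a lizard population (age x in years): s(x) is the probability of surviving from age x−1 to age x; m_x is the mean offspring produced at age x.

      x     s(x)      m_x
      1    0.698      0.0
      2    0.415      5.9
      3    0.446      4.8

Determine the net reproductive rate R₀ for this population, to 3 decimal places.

2.329

Survivorship from birth: l_x = s_1·s_2·…·s_x.
  l_1 = 0.69800
  l_2 = 0.28967
  l_3 = 0.12919
R₀ = Σ l_x m_x:
  age 1: 0.69800 × 0.0 = 0.0000
  age 2: 0.28967 × 5.9 = 1.7091
  age 3: 0.12919 × 4.8 = 0.6201
R₀ = 0.0000 + 1.7091 + 0.6201 = 2.3292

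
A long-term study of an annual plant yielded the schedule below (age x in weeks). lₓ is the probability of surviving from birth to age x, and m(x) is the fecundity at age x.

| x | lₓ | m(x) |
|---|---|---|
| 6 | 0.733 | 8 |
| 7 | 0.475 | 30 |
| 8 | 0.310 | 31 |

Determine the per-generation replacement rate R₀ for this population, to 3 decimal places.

29.724

R₀ = Σ lₓ m(x):
  age 6: 0.733 × 8 = 5.8640
  age 7: 0.475 × 30 = 14.2500
  age 8: 0.310 × 31 = 9.6100
R₀ = 5.8640 + 14.2500 + 9.6100 = 29.7240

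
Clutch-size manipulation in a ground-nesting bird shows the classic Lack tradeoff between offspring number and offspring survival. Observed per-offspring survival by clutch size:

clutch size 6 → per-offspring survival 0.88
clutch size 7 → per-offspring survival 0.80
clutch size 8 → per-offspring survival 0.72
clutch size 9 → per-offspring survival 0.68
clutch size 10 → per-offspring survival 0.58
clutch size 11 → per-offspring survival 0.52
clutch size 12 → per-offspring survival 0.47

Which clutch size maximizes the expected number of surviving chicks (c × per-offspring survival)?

Expected surviving chicks = c × s(c):
  c=6: 6 × 0.88 = 5.280
  c=7: 7 × 0.80 = 5.600
  c=8: 8 × 0.72 = 5.760
  c=9: 9 × 0.68 = 6.120
  c=10: 10 × 0.58 = 5.800
  c=11: 11 × 0.52 = 5.720
  c=12: 12 × 0.47 = 5.640
Maximum at c = 9 (6.120 surviving chicks).

9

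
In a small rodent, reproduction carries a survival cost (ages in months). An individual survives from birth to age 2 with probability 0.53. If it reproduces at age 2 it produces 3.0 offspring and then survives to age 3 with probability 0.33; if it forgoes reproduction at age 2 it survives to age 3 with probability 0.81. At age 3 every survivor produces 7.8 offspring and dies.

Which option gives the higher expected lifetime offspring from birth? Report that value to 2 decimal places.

breed at age 2: R₀ = 0.53 × (3.0 + 0.33 × 7.8) = 0.53 × 5.5740 = 2.9542
delay to age 3: R₀ = 0.53 × (0.81 × 7.8) = 0.53 × 6.3180 = 3.3485
Higher: delay to age 3 (3.3485).

3.35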